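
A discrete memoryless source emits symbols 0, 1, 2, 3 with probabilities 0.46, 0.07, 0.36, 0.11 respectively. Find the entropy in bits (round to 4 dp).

1.6648 bits

H = −Σ pᵢ log₂ pᵢ.
−0.46·log₂(0.46) = 0.5153
−0.07·log₂(0.07) = 0.2686
−0.36·log₂(0.36) = 0.5306
−0.11·log₂(0.11) = 0.3503
Sum ≈ 1.6648 → 1.6648 bits.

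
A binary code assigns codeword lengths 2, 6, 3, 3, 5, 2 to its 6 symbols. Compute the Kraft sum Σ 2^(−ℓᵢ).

0.796875

With common denominator 2^6 = 64: Σ 2^(−ℓᵢ) = 16/64 + 1/64 + 8/64 + 8/64 + 2/64 + 16/64 = 51/64 = 0.796875.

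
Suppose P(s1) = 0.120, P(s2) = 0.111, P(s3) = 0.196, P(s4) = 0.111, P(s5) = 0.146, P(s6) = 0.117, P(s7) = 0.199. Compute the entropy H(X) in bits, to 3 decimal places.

2.763 bits

H = −Σ pᵢ log₂ pᵢ.
−0.120·log₂(0.120) = 0.3671
−0.111·log₂(0.111) = 0.3520
−0.196·log₂(0.196) = 0.4608
−0.111·log₂(0.111) = 0.3520
−0.146·log₂(0.146) = 0.4053
−0.117·log₂(0.117) = 0.3622
−0.199·log₂(0.199) = 0.4635
Sum ≈ 2.7629 → 2.763 bits.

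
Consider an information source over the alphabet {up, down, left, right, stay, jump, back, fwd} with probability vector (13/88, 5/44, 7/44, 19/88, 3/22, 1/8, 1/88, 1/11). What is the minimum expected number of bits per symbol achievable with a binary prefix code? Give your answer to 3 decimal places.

Repeatedly combine the two least-probable nodes; the expected code length is the sum of the merged weights.
merge 1/88 + 1/11 → 9/88
merge 9/88 + 5/44 → 19/88
merge 1/8 + 3/22 → 23/88
merge 13/88 + 7/44 → 27/88
merge 19/88 + 19/88 → 19/44
merge 23/88 + 27/88 → 25/44
merge 19/44 + 25/44 → 1
L = 9/88 + 19/88 + 23/88 + 27/88 + 19/44 + 25/44 + 1 = 127/44 ≈ 2.886 bits/symbol.

2.886 bits/symbol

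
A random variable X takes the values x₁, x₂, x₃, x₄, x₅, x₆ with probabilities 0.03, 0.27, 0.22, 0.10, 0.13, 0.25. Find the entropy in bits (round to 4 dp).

H = −Σ pᵢ log₂ pᵢ.
−0.03·log₂(0.03) = 0.1518
−0.27·log₂(0.27) = 0.5100
−0.22·log₂(0.22) = 0.4806
−0.10·log₂(0.10) = 0.3322
−0.13·log₂(0.13) = 0.3826
−0.25·log₂(0.25) = 0.5000
Sum ≈ 2.3572 → 2.3572 bits.

2.3572 bits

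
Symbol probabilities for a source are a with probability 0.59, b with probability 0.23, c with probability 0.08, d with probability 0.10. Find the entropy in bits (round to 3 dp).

1.560 bits

H = −Σ pᵢ log₂ pᵢ.
−0.59·log₂(0.59) = 0.4491
−0.23·log₂(0.23) = 0.4877
−0.08·log₂(0.08) = 0.2915
−0.10·log₂(0.10) = 0.3322
Sum ≈ 1.5605 → 1.560 bits.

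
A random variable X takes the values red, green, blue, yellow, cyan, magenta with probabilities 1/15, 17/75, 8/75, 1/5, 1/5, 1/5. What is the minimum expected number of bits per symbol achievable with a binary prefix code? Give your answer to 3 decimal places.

2.547 bits/symbol

Repeatedly combine the two least-probable nodes; the expected code length is the sum of the merged weights.
merge 1/15 + 8/75 → 13/75
merge 13/75 + 1/5 → 28/75
merge 1/5 + 1/5 → 2/5
merge 17/75 + 28/75 → 3/5
merge 2/5 + 3/5 → 1
L = 13/75 + 28/75 + 2/5 + 3/5 + 1 = 191/75 ≈ 2.547 bits/symbol.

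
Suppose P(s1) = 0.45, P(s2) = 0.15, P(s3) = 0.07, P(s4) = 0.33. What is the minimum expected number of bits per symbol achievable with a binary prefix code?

Repeatedly combine the two least-probable nodes; the expected code length is the sum of the merged weights.
merge 7/100 + 3/20 → 11/50
merge 11/50 + 33/100 → 11/20
merge 9/20 + 11/20 → 1
L = 11/50 + 11/20 + 1 = 177/100 = 1.77 bits/symbol.

1.77 bits/symbol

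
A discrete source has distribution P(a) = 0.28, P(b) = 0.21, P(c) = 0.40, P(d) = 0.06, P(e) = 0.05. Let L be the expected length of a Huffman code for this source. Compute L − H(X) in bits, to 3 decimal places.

Entropy H = −Σ p log₂ p ≈ 1.9754 bits.
Huffman merges: 1/20+3/50→11/100; 11/100+21/100→8/25; 7/25+8/25→3/5; 2/5+3/5→1. L = 203/100 ≈ 2.0300.
L − H = 2.0300 − 1.9754 = 0.055 bits.

0.055 bits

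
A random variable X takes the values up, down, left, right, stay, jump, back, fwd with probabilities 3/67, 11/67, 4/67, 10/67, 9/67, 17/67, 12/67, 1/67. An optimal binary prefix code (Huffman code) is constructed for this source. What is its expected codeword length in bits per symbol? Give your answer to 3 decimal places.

Repeatedly combine the two least-probable nodes; the expected code length is the sum of the merged weights.
merge 1/67 + 3/67 → 4/67
merge 4/67 + 4/67 → 8/67
merge 8/67 + 9/67 → 17/67
merge 10/67 + 11/67 → 21/67
merge 12/67 + 17/67 → 29/67
merge 17/67 + 21/67 → 38/67
merge 29/67 + 38/67 → 1
L = 4/67 + 8/67 + 17/67 + 21/67 + 29/67 + 38/67 + 1 = 184/67 ≈ 2.746 bits/symbol.

2.746 bits/symbol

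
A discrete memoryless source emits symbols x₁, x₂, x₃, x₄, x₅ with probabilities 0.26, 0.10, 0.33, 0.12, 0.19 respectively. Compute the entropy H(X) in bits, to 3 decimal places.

H = −Σ pᵢ log₂ pᵢ.
−0.26·log₂(0.26) = 0.5053
−0.10·log₂(0.10) = 0.3322
−0.33·log₂(0.33) = 0.5278
−0.12·log₂(0.12) = 0.3671
−0.19·log₂(0.19) = 0.4552
Sum ≈ 2.1876 → 2.188 bits.

2.188 bits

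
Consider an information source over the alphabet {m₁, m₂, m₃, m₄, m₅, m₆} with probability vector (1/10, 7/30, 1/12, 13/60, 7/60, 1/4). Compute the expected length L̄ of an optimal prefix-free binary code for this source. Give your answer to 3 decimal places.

Repeatedly combine the two least-probable nodes; the expected code length is the sum of the merged weights.
merge 1/12 + 1/10 → 11/60
merge 7/60 + 11/60 → 3/10
merge 13/60 + 7/30 → 9/20
merge 1/4 + 3/10 → 11/20
merge 9/20 + 11/20 → 1
L = 11/60 + 3/10 + 9/20 + 11/20 + 1 = 149/60 ≈ 2.483 bits/symbol.

2.483 bits/symbol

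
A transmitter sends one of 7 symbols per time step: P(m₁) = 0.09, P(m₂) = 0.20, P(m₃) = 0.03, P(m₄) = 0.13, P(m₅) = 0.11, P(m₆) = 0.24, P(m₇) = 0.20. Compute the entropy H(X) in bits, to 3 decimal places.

H = −Σ pᵢ log₂ pᵢ.
−0.09·log₂(0.09) = 0.3127
−0.20·log₂(0.20) = 0.4644
−0.03·log₂(0.03) = 0.1518
−0.13·log₂(0.13) = 0.3826
−0.11·log₂(0.11) = 0.3503
−0.24·log₂(0.24) = 0.4941
−0.20·log₂(0.20) = 0.4644
Sum ≈ 2.6203 → 2.620 bits.

2.620 bits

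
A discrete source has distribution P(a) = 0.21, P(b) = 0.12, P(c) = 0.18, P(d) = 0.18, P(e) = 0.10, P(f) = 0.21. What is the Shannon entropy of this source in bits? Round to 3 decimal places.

H = −Σ pᵢ log₂ pᵢ.
−0.21·log₂(0.21) = 0.4728
−0.12·log₂(0.12) = 0.3671
−0.18·log₂(0.18) = 0.4453
−0.18·log₂(0.18) = 0.4453
−0.10·log₂(0.10) = 0.3322
−0.21·log₂(0.21) = 0.4728
Sum ≈ 2.5355 → 2.536 bits.

2.536 bits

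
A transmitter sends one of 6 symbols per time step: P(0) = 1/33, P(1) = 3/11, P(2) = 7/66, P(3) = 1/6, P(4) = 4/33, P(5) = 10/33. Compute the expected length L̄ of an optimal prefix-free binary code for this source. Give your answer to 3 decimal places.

Repeatedly combine the two least-probable nodes; the expected code length is the sum of the merged weights.
merge 1/33 + 7/66 → 3/22
merge 4/33 + 3/22 → 17/66
merge 1/6 + 17/66 → 14/33
merge 3/11 + 10/33 → 19/33
merge 14/33 + 19/33 → 1
L = 3/22 + 17/66 + 14/33 + 19/33 + 1 = 79/33 ≈ 2.394 bits/symbol.

2.394 bits/symbol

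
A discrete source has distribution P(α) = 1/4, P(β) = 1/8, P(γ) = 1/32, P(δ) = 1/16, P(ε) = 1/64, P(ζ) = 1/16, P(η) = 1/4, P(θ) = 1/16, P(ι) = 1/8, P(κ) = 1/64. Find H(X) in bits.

2.84375 bits

Each probability is a power of 1/2, so log₂(1/p) is an integer.
H = Σ p·log₂(1/p) = 1/4·2 + 1/8·3 + 1/32·5 + 1/16·4 + 1/64·6 + 1/16·4 + 1/4·2 + 1/16·4 + 1/8·3 + 1/64·6 = 2.84375 bits.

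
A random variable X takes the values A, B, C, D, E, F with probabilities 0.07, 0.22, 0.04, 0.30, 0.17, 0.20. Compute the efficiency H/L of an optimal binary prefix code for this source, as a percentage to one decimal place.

Entropy H = −Σ p log₂ p ≈ 2.3549 bits.
Huffman merges: 1/25+7/100→11/100; 11/100+17/100→7/25; 1/5+11/50→21/50; 7/25+3/10→29/50; 21/50+29/50→1. L = 239/100 ≈ 2.3900.
Efficiency = H/L = 2.3549/2.3900 = 98.5%.

98.5%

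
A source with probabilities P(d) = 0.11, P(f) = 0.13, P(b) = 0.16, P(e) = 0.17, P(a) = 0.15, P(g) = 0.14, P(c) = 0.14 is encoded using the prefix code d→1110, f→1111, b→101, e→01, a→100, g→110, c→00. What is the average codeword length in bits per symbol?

2.93 bits/symbol

L̄ = Σ pᵢ·ℓᵢ = 0.11·4 + 0.13·4 + 0.16·3 + 0.17·2 + 0.15·3 + 0.14·3 + 0.14·2 = 2.93 bits/symbol.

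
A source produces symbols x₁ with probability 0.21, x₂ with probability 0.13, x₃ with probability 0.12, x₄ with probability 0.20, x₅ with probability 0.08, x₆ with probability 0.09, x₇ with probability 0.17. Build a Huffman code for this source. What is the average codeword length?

Repeatedly combine the two least-probable nodes; the expected code length is the sum of the merged weights.
merge 2/25 + 9/100 → 17/100
merge 3/25 + 13/100 → 1/4
merge 17/100 + 17/100 → 17/50
merge 1/5 + 21/100 → 41/100
merge 1/4 + 17/50 → 59/100
merge 41/100 + 59/100 → 1
L = 17/100 + 1/4 + 17/50 + 41/100 + 59/100 + 1 = 69/25 = 2.76 bits/symbol.

2.76 bits/symbol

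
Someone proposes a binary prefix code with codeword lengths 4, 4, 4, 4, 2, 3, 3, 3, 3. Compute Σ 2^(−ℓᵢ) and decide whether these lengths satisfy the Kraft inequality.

With common denominator 2^4 = 16: Σ 2^(−ℓᵢ) = 1/16 + 1/16 + 1/16 + 1/16 + 4/16 + 2/16 + 2/16 + 2/16 + 2/16 = 16/16 = 1.
Kraft's inequality requires Σ ≤ 1; here Σ = 1 ≤ 1, so such a prefix code exists.

1; yes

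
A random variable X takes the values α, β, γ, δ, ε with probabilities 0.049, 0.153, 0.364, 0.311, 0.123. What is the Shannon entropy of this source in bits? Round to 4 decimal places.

H = −Σ pᵢ log₂ pᵢ.
−0.049·log₂(0.049) = 0.2132
−0.153·log₂(0.153) = 0.4144
−0.364·log₂(0.364) = 0.5307
−0.311·log₂(0.311) = 0.5240
−0.123·log₂(0.123) = 0.3719
Sum ≈ 2.0542 → 2.0542 bits.

2.0542 bits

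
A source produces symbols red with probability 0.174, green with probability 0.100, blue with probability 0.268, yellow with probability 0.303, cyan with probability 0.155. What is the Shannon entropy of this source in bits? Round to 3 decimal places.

H = −Σ pᵢ log₂ pᵢ.
−0.174·log₂(0.174) = 0.4390
−0.100·log₂(0.100) = 0.3322
−0.268·log₂(0.268) = 0.5091
−0.303·log₂(0.303) = 0.5220
−0.155·log₂(0.155) = 0.4169
Sum ≈ 2.2191 → 2.219 bits.

2.219 bits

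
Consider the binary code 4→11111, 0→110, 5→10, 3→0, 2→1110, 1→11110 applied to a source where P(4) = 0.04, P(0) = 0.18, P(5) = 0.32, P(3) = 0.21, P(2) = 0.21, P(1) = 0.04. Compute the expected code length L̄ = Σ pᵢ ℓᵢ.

L̄ = Σ pᵢ·ℓᵢ = 0.04·5 + 0.18·3 + 0.32·2 + 0.21·1 + 0.21·4 + 0.04·5 = 2.63 bits/symbol.

2.63 bits/symbol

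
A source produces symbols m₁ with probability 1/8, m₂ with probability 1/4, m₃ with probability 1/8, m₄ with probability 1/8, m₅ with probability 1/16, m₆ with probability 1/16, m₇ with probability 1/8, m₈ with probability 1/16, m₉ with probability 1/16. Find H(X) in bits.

Each probability is a power of 1/2, so log₂(1/p) is an integer.
H = Σ p·log₂(1/p) = 1/8·3 + 1/4·2 + 1/8·3 + 1/8·3 + 1/16·4 + 1/16·4 + 1/8·3 + 1/16·4 + 1/16·4 = 3 bits.

3 bits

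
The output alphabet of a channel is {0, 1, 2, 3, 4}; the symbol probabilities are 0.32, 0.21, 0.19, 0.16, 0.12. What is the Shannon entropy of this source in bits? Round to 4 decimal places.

2.2442 bits

H = −Σ pᵢ log₂ pᵢ.
−0.32·log₂(0.32) = 0.5260
−0.21·log₂(0.21) = 0.4728
−0.19·log₂(0.19) = 0.4552
−0.16·log₂(0.16) = 0.4230
−0.12·log₂(0.12) = 0.3671
Sum ≈ 2.2442 → 2.2442 bits.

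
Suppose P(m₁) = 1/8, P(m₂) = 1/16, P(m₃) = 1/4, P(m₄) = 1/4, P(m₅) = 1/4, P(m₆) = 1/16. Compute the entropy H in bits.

2.375 bits

Each probability is a power of 1/2, so log₂(1/p) is an integer.
H = Σ p·log₂(1/p) = 1/8·3 + 1/16·4 + 1/4·2 + 1/4·2 + 1/4·2 + 1/16·4 = 2.375 bits.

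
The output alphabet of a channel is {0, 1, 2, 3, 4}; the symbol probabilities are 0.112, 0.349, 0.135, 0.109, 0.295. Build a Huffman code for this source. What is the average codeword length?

2.221 bits/symbol

Repeatedly combine the two least-probable nodes; the expected code length is the sum of the merged weights.
merge 109/1000 + 14/125 → 221/1000
merge 27/200 + 221/1000 → 89/250
merge 59/200 + 349/1000 → 161/250
merge 89/250 + 161/250 → 1
L = 221/1000 + 89/250 + 161/250 + 1 = 2221/1000 = 2.221 bits/symbol.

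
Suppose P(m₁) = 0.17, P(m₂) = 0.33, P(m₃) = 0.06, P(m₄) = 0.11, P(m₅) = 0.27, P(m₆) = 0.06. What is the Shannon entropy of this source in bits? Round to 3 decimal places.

H = −Σ pᵢ log₂ pᵢ.
−0.17·log₂(0.17) = 0.4346
−0.33·log₂(0.33) = 0.5278
−0.06·log₂(0.06) = 0.2435
−0.11·log₂(0.11) = 0.3503
−0.27·log₂(0.27) = 0.5100
−0.06·log₂(0.06) = 0.2435
Sum ≈ 2.3098 → 2.310 bits.

2.310 bits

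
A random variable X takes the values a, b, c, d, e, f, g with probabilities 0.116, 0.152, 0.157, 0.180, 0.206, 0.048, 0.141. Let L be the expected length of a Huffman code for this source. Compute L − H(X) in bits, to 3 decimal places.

Entropy H = −Σ p log₂ p ≈ 2.7166 bits.
Huffman merges: 6/125+29/250→41/250; 141/1000+19/125→293/1000; 157/1000+41/250→321/1000; 9/50+103/500→193/500; 293/1000+321/1000→307/500; 193/500+307/500→1. L = 1389/500 ≈ 2.7780.
L − H = 2.7780 − 2.7166 = 0.061 bits.

0.061 bits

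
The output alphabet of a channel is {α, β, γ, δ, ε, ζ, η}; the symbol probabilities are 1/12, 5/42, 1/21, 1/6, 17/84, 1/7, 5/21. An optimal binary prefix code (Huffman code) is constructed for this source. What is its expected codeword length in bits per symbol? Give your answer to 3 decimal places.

2.690 bits/symbol

Repeatedly combine the two least-probable nodes; the expected code length is the sum of the merged weights.
merge 1/21 + 1/12 → 11/84
merge 5/42 + 11/84 → 1/4
merge 1/7 + 1/6 → 13/42
merge 17/84 + 5/21 → 37/84
merge 1/4 + 13/42 → 47/84
merge 37/84 + 47/84 → 1
L = 11/84 + 1/4 + 13/42 + 37/84 + 47/84 + 1 = 113/42 ≈ 2.690 bits/symbol.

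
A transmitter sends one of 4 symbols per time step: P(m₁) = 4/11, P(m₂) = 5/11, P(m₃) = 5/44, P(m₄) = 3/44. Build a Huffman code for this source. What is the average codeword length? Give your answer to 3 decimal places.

1.727 bits/symbol

Repeatedly combine the two least-probable nodes; the expected code length is the sum of the merged weights.
merge 3/44 + 5/44 → 2/11
merge 2/11 + 4/11 → 6/11
merge 5/11 + 6/11 → 1
L = 2/11 + 6/11 + 1 = 19/11 ≈ 1.727 bits/symbol.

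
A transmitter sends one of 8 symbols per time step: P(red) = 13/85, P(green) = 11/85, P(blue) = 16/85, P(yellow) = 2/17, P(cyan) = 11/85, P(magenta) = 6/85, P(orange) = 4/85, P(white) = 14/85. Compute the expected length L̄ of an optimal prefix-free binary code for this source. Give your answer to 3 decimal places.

2.929 bits/symbol

Repeatedly combine the two least-probable nodes; the expected code length is the sum of the merged weights.
merge 4/85 + 6/85 → 2/17
merge 2/17 + 2/17 → 4/17
merge 11/85 + 11/85 → 22/85
merge 13/85 + 14/85 → 27/85
merge 16/85 + 4/17 → 36/85
merge 22/85 + 27/85 → 49/85
merge 36/85 + 49/85 → 1
L = 2/17 + 4/17 + 22/85 + 27/85 + 36/85 + 49/85 + 1 = 249/85 ≈ 2.929 bits/symbol.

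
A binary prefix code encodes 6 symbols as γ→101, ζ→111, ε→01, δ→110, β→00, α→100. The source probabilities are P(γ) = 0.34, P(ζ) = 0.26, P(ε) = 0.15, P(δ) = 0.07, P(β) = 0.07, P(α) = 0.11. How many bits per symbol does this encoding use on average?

L̄ = Σ pᵢ·ℓᵢ = 0.34·3 + 0.26·3 + 0.15·2 + 0.07·3 + 0.07·2 + 0.11·3 = 2.78 bits/symbol.

2.78 bits/symbol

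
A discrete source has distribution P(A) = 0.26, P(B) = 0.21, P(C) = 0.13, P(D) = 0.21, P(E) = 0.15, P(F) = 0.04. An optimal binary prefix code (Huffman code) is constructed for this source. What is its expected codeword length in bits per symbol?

2.49 bits/symbol

Repeatedly combine the two least-probable nodes; the expected code length is the sum of the merged weights.
merge 1/25 + 13/100 → 17/100
merge 3/20 + 17/100 → 8/25
merge 21/100 + 21/100 → 21/50
merge 13/50 + 8/25 → 29/50
merge 21/50 + 29/50 → 1
L = 17/100 + 8/25 + 21/50 + 29/50 + 1 = 249/100 = 2.49 bits/symbol.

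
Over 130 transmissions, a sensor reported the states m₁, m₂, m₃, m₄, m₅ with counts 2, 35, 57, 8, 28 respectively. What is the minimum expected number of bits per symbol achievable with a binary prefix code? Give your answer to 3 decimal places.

Probabilities are the counts divided by 130.
Repeatedly combine the two least-probable nodes; the expected code length is the sum of the merged weights.
merge 1/65 + 4/65 → 1/13
merge 1/13 + 14/65 → 19/65
merge 7/26 + 19/65 → 73/130
merge 57/130 + 73/130 → 1
L = 1/13 + 19/65 + 73/130 + 1 = 251/130 ≈ 1.931 bits/symbol.

1.931 bits/symbol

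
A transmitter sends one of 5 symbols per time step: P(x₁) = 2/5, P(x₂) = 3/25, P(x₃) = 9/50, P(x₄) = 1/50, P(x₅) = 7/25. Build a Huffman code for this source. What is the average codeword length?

Repeatedly combine the two least-probable nodes; the expected code length is the sum of the merged weights.
merge 1/50 + 3/25 → 7/50
merge 7/50 + 9/50 → 8/25
merge 7/25 + 8/25 → 3/5
merge 2/5 + 3/5 → 1
L = 7/50 + 8/25 + 3/5 + 1 = 103/50 = 2.06 bits/symbol.

2.06 bits/symbol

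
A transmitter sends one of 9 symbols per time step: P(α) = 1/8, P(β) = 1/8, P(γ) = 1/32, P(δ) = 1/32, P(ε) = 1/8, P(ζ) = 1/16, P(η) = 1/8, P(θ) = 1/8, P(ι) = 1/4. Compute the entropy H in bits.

2.9375 bits

Each probability is a power of 1/2, so log₂(1/p) is an integer.
H = Σ p·log₂(1/p) = 1/8·3 + 1/8·3 + 1/32·5 + 1/32·5 + 1/8·3 + 1/16·4 + 1/8·3 + 1/8·3 + 1/4·2 = 2.9375 bits.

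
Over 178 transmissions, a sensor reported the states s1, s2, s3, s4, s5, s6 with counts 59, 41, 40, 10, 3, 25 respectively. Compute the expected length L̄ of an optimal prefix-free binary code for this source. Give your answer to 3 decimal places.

2.287 bits/symbol

Probabilities are the counts divided by 178.
Repeatedly combine the two least-probable nodes; the expected code length is the sum of the merged weights.
merge 3/178 + 5/89 → 13/178
merge 13/178 + 25/178 → 19/89
merge 19/89 + 20/89 → 39/89
merge 41/178 + 59/178 → 50/89
merge 39/89 + 50/89 → 1
L = 13/178 + 19/89 + 39/89 + 50/89 + 1 = 407/178 ≈ 2.287 bits/symbol.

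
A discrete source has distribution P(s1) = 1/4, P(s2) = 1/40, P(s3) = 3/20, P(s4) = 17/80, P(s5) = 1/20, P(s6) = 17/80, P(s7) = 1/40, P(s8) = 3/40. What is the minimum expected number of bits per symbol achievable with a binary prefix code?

Repeatedly combine the two least-probable nodes; the expected code length is the sum of the merged weights.
merge 1/40 + 1/40 → 1/20
merge 1/20 + 1/20 → 1/10
merge 3/40 + 1/10 → 7/40
merge 3/20 + 7/40 → 13/40
merge 17/80 + 17/80 → 17/40
merge 1/4 + 13/40 → 23/40
merge 17/40 + 23/40 → 1
L = 1/20 + 1/10 + 7/40 + 13/40 + 17/40 + 23/40 + 1 = 53/20 = 2.65 bits/symbol.

2.65 bits/symbol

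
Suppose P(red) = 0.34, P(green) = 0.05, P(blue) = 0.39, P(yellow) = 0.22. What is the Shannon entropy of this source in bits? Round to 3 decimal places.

H = −Σ pᵢ log₂ pᵢ.
−0.34·log₂(0.34) = 0.5292
−0.05·log₂(0.05) = 0.2161
−0.39·log₂(0.39) = 0.5298
−0.22·log₂(0.22) = 0.4806
Sum ≈ 1.7556 → 1.756 bits.

1.756 bits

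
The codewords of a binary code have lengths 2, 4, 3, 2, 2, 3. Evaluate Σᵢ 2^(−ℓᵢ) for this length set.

1.0625

With common denominator 2^4 = 16: Σ 2^(−ℓᵢ) = 4/16 + 1/16 + 2/16 + 4/16 + 4/16 + 2/16 = 17/16 = 1.0625.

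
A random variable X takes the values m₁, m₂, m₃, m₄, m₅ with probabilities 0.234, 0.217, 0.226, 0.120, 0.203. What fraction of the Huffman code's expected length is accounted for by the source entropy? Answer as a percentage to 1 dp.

Entropy H = −Σ p log₂ p ≈ 2.2876 bits.
Huffman merges: 3/25+203/1000→323/1000; 217/1000+113/500→443/1000; 117/500+323/1000→557/1000; 443/1000+557/1000→1. L = 2323/1000 ≈ 2.3230.
Efficiency = H/L = 2.2876/2.3230 = 98.5%.

98.5%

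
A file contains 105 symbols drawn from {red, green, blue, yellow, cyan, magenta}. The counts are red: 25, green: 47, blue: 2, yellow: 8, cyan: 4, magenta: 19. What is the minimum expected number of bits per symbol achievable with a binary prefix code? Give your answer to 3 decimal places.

2.057 bits/symbol

Probabilities are the counts divided by 105.
Repeatedly combine the two least-probable nodes; the expected code length is the sum of the merged weights.
merge 2/105 + 4/105 → 2/35
merge 2/35 + 8/105 → 2/15
merge 2/15 + 19/105 → 11/35
merge 5/21 + 11/35 → 58/105
merge 47/105 + 58/105 → 1
L = 2/35 + 2/15 + 11/35 + 58/105 + 1 = 72/35 ≈ 2.057 bits/symbol.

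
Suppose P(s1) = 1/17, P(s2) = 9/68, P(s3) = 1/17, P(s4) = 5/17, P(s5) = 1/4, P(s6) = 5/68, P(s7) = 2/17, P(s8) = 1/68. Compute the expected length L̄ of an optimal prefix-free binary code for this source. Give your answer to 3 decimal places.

2.662 bits/symbol

Repeatedly combine the two least-probable nodes; the expected code length is the sum of the merged weights.
merge 1/68 + 1/17 → 5/68
merge 1/17 + 5/68 → 9/68
merge 5/68 + 2/17 → 13/68
merge 9/68 + 9/68 → 9/34
merge 13/68 + 1/4 → 15/34
merge 9/34 + 5/17 → 19/34
merge 15/34 + 19/34 → 1
L = 5/68 + 9/68 + 13/68 + 9/34 + 15/34 + 19/34 + 1 = 181/68 ≈ 2.662 bits/symbol.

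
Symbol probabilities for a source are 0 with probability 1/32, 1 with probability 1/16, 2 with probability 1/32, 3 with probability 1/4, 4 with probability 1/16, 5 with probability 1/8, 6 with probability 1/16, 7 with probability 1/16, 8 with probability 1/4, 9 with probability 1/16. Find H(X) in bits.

2.9375 bits

Each probability is a power of 1/2, so log₂(1/p) is an integer.
H = Σ p·log₂(1/p) = 1/32·5 + 1/16·4 + 1/32·5 + 1/4·2 + 1/16·4 + 1/8·3 + 1/16·4 + 1/16·4 + 1/4·2 + 1/16·4 = 2.9375 bits.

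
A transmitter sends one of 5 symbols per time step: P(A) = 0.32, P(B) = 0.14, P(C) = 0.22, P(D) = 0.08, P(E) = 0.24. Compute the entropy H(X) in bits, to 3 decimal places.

2.189 bits

H = −Σ pᵢ log₂ pᵢ.
−0.32·log₂(0.32) = 0.5260
−0.14·log₂(0.14) = 0.3971
−0.22·log₂(0.22) = 0.4806
−0.08·log₂(0.08) = 0.2915
−0.24·log₂(0.24) = 0.4941
Sum ≈ 2.1894 → 2.189 bits.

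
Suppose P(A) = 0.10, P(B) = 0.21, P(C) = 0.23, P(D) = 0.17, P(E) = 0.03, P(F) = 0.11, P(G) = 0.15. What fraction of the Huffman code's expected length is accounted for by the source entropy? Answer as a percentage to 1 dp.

98.1%

Entropy H = −Σ p log₂ p ≈ 2.6399 bits.
Huffman merges: 3/100+1/10→13/100; 11/100+13/100→6/25; 3/20+17/100→8/25; 21/100+23/100→11/25; 6/25+8/25→14/25; 11/25+14/25→1. L = 269/100 ≈ 2.6900.
Efficiency = H/L = 2.6399/2.6900 = 98.1%.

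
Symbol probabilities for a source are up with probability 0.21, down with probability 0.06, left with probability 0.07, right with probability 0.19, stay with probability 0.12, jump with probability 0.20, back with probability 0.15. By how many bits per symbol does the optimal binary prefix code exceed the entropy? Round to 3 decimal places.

Entropy H = −Σ p log₂ p ≈ 2.6821 bits.
Huffman merges: 3/50+7/100→13/100; 3/25+13/100→1/4; 3/20+19/100→17/50; 1/5+21/100→41/100; 1/4+17/50→59/100; 41/100+59/100→1. L = 68/25 ≈ 2.7200.
L − H = 2.7200 − 2.6821 = 0.038 bits.

0.038 bits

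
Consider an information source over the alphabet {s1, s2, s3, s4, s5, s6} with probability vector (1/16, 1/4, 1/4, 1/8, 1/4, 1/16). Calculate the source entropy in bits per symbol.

2.375 bits

Each probability is a power of 1/2, so log₂(1/p) is an integer.
H = Σ p·log₂(1/p) = 1/16·4 + 1/4·2 + 1/4·2 + 1/8·3 + 1/4·2 + 1/16·4 = 2.375 bits.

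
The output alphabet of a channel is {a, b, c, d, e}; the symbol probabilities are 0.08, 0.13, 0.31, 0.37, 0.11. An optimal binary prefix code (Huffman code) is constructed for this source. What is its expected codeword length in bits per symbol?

2.14 bits/symbol

Repeatedly combine the two least-probable nodes; the expected code length is the sum of the merged weights.
merge 2/25 + 11/100 → 19/100
merge 13/100 + 19/100 → 8/25
merge 31/100 + 8/25 → 63/100
merge 37/100 + 63/100 → 1
L = 19/100 + 8/25 + 63/100 + 1 = 107/50 = 2.14 bits/symbol.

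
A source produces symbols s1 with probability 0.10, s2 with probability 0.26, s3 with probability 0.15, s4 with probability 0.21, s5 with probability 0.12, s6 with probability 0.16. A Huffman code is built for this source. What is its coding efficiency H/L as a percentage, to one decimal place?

Entropy H = −Σ p log₂ p ≈ 2.5109 bits.
Huffman merges: 1/10+3/25→11/50; 3/20+4/25→31/100; 21/100+11/50→43/100; 13/50+31/100→57/100; 43/100+57/100→1. L = 253/100 ≈ 2.5300.
Efficiency = H/L = 2.5109/2.5300 = 99.2%.

99.2%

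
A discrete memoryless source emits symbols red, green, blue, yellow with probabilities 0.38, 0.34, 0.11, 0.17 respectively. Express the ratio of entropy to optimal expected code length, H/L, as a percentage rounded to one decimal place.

97.1%

Entropy H = −Σ p log₂ p ≈ 1.8445 bits.
Huffman merges: 11/100+17/100→7/25; 7/25+17/50→31/50; 19/50+31/50→1. L = 19/10 ≈ 1.9000.
Efficiency = H/L = 1.8445/1.9000 = 97.1%.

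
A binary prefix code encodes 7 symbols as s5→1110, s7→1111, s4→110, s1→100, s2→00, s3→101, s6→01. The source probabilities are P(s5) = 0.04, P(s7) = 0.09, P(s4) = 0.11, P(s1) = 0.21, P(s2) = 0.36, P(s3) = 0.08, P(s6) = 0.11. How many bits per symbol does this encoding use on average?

L̄ = Σ pᵢ·ℓᵢ = 0.04·4 + 0.09·4 + 0.11·3 + 0.21·3 + 0.36·2 + 0.08·3 + 0.11·2 = 2.66 bits/symbol.

2.66 bits/symbol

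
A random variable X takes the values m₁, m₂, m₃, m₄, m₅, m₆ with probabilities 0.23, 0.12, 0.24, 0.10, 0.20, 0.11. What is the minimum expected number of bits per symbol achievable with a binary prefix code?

2.53 bits/symbol

Repeatedly combine the two least-probable nodes; the expected code length is the sum of the merged weights.
merge 1/10 + 11/100 → 21/100
merge 3/25 + 1/5 → 8/25
merge 21/100 + 23/100 → 11/25
merge 6/25 + 8/25 → 14/25
merge 11/25 + 14/25 → 1
L = 21/100 + 8/25 + 11/25 + 14/25 + 1 = 253/100 = 2.53 bits/symbol.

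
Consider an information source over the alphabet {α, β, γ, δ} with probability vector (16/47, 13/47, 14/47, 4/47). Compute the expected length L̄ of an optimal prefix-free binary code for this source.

Repeatedly combine the two least-probable nodes; the expected code length is the sum of the merged weights.
merge 4/47 + 13/47 → 17/47
merge 14/47 + 16/47 → 30/47
merge 17/47 + 30/47 → 1
L = 17/47 + 30/47 + 1 = 2 bits/symbol.

2 bits/symbol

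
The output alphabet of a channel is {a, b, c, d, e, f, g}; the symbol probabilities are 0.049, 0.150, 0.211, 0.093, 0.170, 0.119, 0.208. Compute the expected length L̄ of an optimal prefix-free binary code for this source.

Repeatedly combine the two least-probable nodes; the expected code length is the sum of the merged weights.
merge 49/1000 + 93/1000 → 71/500
merge 119/1000 + 71/500 → 261/1000
merge 3/20 + 17/100 → 8/25
merge 26/125 + 211/1000 → 419/1000
merge 261/1000 + 8/25 → 581/1000
merge 419/1000 + 581/1000 → 1
L = 71/500 + 261/1000 + 8/25 + 419/1000 + 581/1000 + 1 = 2723/1000 = 2.723 bits/symbol.

2.723 bits/symbol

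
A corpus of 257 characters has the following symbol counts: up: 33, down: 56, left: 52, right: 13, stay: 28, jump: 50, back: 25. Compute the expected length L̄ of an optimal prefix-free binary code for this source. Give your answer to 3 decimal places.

Probabilities are the counts divided by 257.
Repeatedly combine the two least-probable nodes; the expected code length is the sum of the merged weights.
merge 13/257 + 25/257 → 38/257
merge 28/257 + 33/257 → 61/257
merge 38/257 + 50/257 → 88/257
merge 52/257 + 56/257 → 108/257
merge 61/257 + 88/257 → 149/257
merge 108/257 + 149/257 → 1
L = 38/257 + 61/257 + 88/257 + 108/257 + 149/257 + 1 = 701/257 ≈ 2.728 bits/symbol.

2.728 bits/symbol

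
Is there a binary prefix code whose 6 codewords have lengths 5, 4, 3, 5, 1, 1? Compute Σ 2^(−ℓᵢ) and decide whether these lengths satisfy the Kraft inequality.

1.25; no

With common denominator 2^5 = 32: Σ 2^(−ℓᵢ) = 1/32 + 2/32 + 4/32 + 1/32 + 16/32 + 16/32 = 40/32 = 1.25.
Kraft's inequality requires Σ ≤ 1; here Σ = 1.25 > 1, so no such prefix code exists.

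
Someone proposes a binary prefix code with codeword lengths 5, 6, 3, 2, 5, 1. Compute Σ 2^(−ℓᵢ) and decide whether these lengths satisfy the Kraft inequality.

0.953125; yes

With common denominator 2^6 = 64: Σ 2^(−ℓᵢ) = 2/64 + 1/64 + 8/64 + 16/64 + 2/64 + 32/64 = 61/64 = 0.953125.
Kraft's inequality requires Σ ≤ 1; here Σ = 0.953125 ≤ 1, so such a prefix code exists.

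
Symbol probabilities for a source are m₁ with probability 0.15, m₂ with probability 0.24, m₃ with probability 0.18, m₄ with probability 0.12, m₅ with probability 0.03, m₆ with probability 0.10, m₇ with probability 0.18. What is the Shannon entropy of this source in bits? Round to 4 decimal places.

2.6463 bits

H = −Σ pᵢ log₂ pᵢ.
−0.15·log₂(0.15) = 0.4105
−0.24·log₂(0.24) = 0.4941
−0.18·log₂(0.18) = 0.4453
−0.12·log₂(0.12) = 0.3671
−0.03·log₂(0.03) = 0.1518
−0.10·log₂(0.10) = 0.3322
−0.18·log₂(0.18) = 0.4453
Sum ≈ 2.6463 → 2.6463 bits.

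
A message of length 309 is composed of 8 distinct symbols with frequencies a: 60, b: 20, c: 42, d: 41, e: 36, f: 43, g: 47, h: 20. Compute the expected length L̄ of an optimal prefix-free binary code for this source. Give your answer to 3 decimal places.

Probabilities are the counts divided by 309.
Repeatedly combine the two least-probable nodes; the expected code length is the sum of the merged weights.
merge 20/309 + 20/309 → 40/309
merge 12/103 + 40/309 → 76/309
merge 41/309 + 14/103 → 83/309
merge 43/309 + 47/309 → 30/103
merge 20/103 + 76/309 → 136/309
merge 83/309 + 30/103 → 173/309
merge 136/309 + 173/309 → 1
L = 40/309 + 76/309 + 83/309 + 30/103 + 136/309 + 173/309 + 1 = 907/309 ≈ 2.935 bits/symbol.

2.935 bits/symbol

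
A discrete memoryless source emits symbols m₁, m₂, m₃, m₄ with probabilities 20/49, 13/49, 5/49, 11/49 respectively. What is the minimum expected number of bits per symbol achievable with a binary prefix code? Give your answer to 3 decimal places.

Repeatedly combine the two least-probable nodes; the expected code length is the sum of the merged weights.
merge 5/49 + 11/49 → 16/49
merge 13/49 + 16/49 → 29/49
merge 20/49 + 29/49 → 1
L = 16/49 + 29/49 + 1 = 94/49 ≈ 1.918 bits/symbol.

1.918 bits/symbol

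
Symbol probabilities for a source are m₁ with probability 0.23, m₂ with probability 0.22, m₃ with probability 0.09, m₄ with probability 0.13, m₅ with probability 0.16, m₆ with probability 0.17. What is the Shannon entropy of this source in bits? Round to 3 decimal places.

2.521 bits

H = −Σ pᵢ log₂ pᵢ.
−0.23·log₂(0.23) = 0.4877
−0.22·log₂(0.22) = 0.4806
−0.09·log₂(0.09) = 0.3127
−0.13·log₂(0.13) = 0.3826
−0.16·log₂(0.16) = 0.4230
−0.17·log₂(0.17) = 0.4346
Sum ≈ 2.5211 → 2.521 bits.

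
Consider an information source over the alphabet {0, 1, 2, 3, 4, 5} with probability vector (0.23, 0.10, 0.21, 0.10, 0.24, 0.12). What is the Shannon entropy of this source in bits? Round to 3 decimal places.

2.486 bits

H = −Σ pᵢ log₂ pᵢ.
−0.23·log₂(0.23) = 0.4877
−0.10·log₂(0.10) = 0.3322
−0.21·log₂(0.21) = 0.4728
−0.10·log₂(0.10) = 0.3322
−0.24·log₂(0.24) = 0.4941
−0.12·log₂(0.12) = 0.3671
Sum ≈ 2.4861 → 2.486 bits.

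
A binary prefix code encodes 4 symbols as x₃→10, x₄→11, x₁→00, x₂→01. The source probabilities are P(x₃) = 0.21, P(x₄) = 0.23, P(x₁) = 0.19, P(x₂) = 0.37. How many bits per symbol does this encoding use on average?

2 bits/symbol

L̄ = Σ pᵢ·ℓᵢ = 0.21·2 + 0.23·2 + 0.19·2 + 0.37·2 = 2 bits/symbol.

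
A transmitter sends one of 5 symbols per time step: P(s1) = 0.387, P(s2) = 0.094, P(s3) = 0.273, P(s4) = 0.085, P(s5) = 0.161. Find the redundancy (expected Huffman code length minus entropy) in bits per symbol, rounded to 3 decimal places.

Entropy H = −Σ p log₂ p ≈ 2.0885 bits.
Huffman merges: 17/200+47/500→179/1000; 161/1000+179/1000→17/50; 273/1000+17/50→613/1000; 387/1000+613/1000→1. L = 533/250 ≈ 2.1320.
L − H = 2.1320 − 2.0885 = 0.043 bits.

0.043 bits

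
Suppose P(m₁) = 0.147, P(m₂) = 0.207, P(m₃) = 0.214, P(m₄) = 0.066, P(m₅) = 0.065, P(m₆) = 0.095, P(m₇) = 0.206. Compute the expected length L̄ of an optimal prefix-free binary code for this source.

Repeatedly combine the two least-probable nodes; the expected code length is the sum of the merged weights.
merge 13/200 + 33/500 → 131/1000
merge 19/200 + 131/1000 → 113/500
merge 147/1000 + 103/500 → 353/1000
merge 207/1000 + 107/500 → 421/1000
merge 113/500 + 353/1000 → 579/1000
merge 421/1000 + 579/1000 → 1
L = 131/1000 + 113/500 + 353/1000 + 421/1000 + 579/1000 + 1 = 271/100 = 2.71 bits/symbol.

2.71 bits/symbol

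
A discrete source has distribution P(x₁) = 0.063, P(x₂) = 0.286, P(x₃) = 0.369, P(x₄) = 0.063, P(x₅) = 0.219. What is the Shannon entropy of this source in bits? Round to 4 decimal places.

H = −Σ pᵢ log₂ pᵢ.
−0.063·log₂(0.063) = 0.2513
−0.286·log₂(0.286) = 0.5165
−0.369·log₂(0.369) = 0.5307
−0.063·log₂(0.063) = 0.2513
−0.219·log₂(0.219) = 0.4798
Sum ≈ 2.0296 → 2.0296 bits.

2.0296 bits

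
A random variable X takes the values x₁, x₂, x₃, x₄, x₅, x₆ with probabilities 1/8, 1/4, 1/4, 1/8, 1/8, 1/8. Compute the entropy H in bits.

Each probability is a power of 1/2, so log₂(1/p) is an integer.
H = Σ p·log₂(1/p) = 1/8·3 + 1/4·2 + 1/4·2 + 1/8·3 + 1/8·3 + 1/8·3 = 2.5 bits.

2.5 bits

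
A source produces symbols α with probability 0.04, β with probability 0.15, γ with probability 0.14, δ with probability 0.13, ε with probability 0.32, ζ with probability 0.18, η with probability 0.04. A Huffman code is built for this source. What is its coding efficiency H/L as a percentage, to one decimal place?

98.2%

Entropy H = −Σ p log₂ p ≈ 2.5331 bits.
Huffman merges: 1/25+1/25→2/25; 2/25+13/100→21/100; 7/50+3/20→29/100; 9/50+21/100→39/100; 29/100+8/25→61/100; 39/100+61/100→1. L = 129/50 ≈ 2.5800.
Efficiency = H/L = 2.5331/2.5800 = 98.2%.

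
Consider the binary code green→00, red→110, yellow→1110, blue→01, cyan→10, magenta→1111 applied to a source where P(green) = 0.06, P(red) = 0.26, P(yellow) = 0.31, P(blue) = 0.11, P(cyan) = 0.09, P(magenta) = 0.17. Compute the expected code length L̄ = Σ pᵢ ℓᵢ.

3.22 bits/symbol

L̄ = Σ pᵢ·ℓᵢ = 0.06·2 + 0.26·3 + 0.31·4 + 0.11·2 + 0.09·2 + 0.17·4 = 3.22 bits/symbol.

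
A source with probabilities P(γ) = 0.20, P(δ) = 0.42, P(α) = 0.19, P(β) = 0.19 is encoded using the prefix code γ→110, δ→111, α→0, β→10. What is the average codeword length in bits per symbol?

L̄ = Σ pᵢ·ℓᵢ = 0.20·3 + 0.42·3 + 0.19·1 + 0.19·2 = 2.43 bits/symbol.

2.43 bits/symbol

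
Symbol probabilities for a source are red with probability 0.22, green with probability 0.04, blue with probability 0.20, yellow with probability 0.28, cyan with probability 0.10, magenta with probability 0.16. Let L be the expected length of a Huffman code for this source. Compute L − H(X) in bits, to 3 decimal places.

Entropy H = −Σ p log₂ p ≈ 2.4001 bits.
Huffman merges: 1/25+1/10→7/50; 7/50+4/25→3/10; 1/5+11/50→21/50; 7/25+3/10→29/50; 21/50+29/50→1. L = 61/25 ≈ 2.4400.
L − H = 2.4400 − 2.4001 = 0.040 bits.

0.040 bits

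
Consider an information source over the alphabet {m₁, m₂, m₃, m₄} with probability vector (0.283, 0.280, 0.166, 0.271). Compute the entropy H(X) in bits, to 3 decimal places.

1.970 bits

H = −Σ pᵢ log₂ pᵢ.
−0.283·log₂(0.283) = 0.5154
−0.280·log₂(0.280) = 0.5142
−0.166·log₂(0.166) = 0.4301
−0.271·log₂(0.271) = 0.5105
Sum ≈ 1.9701 → 1.970 bits.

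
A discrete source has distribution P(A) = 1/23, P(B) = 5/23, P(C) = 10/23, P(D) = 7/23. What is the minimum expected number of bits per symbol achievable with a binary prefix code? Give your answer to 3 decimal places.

1.826 bits/symbol

Repeatedly combine the two least-probable nodes; the expected code length is the sum of the merged weights.
merge 1/23 + 5/23 → 6/23
merge 6/23 + 7/23 → 13/23
merge 10/23 + 13/23 → 1
L = 6/23 + 13/23 + 1 = 42/23 ≈ 1.826 bits/symbol.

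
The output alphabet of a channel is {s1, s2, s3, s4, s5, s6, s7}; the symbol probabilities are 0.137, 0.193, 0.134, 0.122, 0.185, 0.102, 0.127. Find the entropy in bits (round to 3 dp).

H = −Σ pᵢ log₂ pᵢ.
−0.137·log₂(0.137) = 0.3929
−0.193·log₂(0.193) = 0.4581
−0.134·log₂(0.134) = 0.3886
−0.122·log₂(0.122) = 0.3703
−0.185·log₂(0.185) = 0.4504
−0.102·log₂(0.102) = 0.3359
−0.127·log₂(0.127) = 0.3781
Sum ≈ 2.7741 → 2.774 bits.

2.774 bits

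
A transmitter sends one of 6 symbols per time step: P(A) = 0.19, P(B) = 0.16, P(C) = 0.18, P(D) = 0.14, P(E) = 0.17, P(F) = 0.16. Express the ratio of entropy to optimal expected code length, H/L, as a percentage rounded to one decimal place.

Entropy H = −Σ p log₂ p ≈ 2.5783 bits.
Huffman merges: 7/50+4/25→3/10; 4/25+17/100→33/100; 9/50+19/100→37/100; 3/10+33/100→63/100; 37/100+63/100→1. L = 263/100 ≈ 2.6300.
Efficiency = H/L = 2.5783/2.6300 = 98.0%.

98.0%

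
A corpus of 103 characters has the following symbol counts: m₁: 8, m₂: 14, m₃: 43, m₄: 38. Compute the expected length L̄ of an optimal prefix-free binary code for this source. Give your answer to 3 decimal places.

1.796 bits/symbol

Probabilities are the counts divided by 103.
Repeatedly combine the two least-probable nodes; the expected code length is the sum of the merged weights.
merge 8/103 + 14/103 → 22/103
merge 22/103 + 38/103 → 60/103
merge 43/103 + 60/103 → 1
L = 22/103 + 60/103 + 1 = 185/103 ≈ 1.796 bits/symbol.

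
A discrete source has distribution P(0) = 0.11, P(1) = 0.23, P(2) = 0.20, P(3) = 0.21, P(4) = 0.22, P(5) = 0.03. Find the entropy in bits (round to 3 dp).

2.408 bits

H = −Σ pᵢ log₂ pᵢ.
−0.11·log₂(0.11) = 0.3503
−0.23·log₂(0.23) = 0.4877
−0.20·log₂(0.20) = 0.4644
−0.21·log₂(0.21) = 0.4728
−0.22·log₂(0.22) = 0.4806
−0.03·log₂(0.03) = 0.1518
Sum ≈ 2.4075 → 2.408 bits.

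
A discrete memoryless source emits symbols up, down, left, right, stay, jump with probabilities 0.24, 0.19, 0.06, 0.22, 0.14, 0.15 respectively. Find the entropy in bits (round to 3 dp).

H = −Σ pᵢ log₂ pᵢ.
−0.24·log₂(0.24) = 0.4941
−0.19·log₂(0.19) = 0.4552
−0.06·log₂(0.06) = 0.2435
−0.22·log₂(0.22) = 0.4806
−0.14·log₂(0.14) = 0.3971
−0.15·log₂(0.15) = 0.4105
Sum ≈ 2.4811 → 2.481 bits.

2.481 bits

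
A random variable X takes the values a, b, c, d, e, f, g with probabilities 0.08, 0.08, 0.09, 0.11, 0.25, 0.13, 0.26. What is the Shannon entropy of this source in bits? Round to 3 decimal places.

2.634 bits

H = −Σ pᵢ log₂ pᵢ.
−0.08·log₂(0.08) = 0.2915
−0.08·log₂(0.08) = 0.2915
−0.09·log₂(0.09) = 0.3127
−0.11·log₂(0.11) = 0.3503
−0.25·log₂(0.25) = 0.5000
−0.13·log₂(0.13) = 0.3826
−0.26·log₂(0.26) = 0.5053
Sum ≈ 2.6339 → 2.634 bits.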